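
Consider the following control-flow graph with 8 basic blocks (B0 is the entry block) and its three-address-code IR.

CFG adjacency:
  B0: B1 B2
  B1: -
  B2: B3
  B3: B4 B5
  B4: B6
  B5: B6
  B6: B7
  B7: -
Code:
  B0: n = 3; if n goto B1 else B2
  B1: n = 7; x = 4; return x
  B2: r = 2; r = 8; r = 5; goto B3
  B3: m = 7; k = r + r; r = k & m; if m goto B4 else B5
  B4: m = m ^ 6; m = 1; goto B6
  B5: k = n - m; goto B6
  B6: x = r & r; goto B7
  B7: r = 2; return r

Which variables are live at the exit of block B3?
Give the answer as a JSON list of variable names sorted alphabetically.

Block summaries:
  B0: def={n} ue=∅
  B1: def={n,x} ue=∅
  B2: def={r} ue=∅
  B3: def={k,m,r} ue={r}
  B4: def={m} ue={m}
  B5: def={k} ue={m,n}
  B6: def={x} ue={r}
  B7: def={r} ue=∅

Liveness:
  B0 li=∅ lo={n}
  B1 li=∅ lo=∅
  B2 li={n} lo={n,r}
  B3 li={n,r} lo={m,n,r}
  B4 li={m,r} lo={r}
  B5 li={m,n,r} lo={r}
  B6 li={r} lo=∅
  B7 li=∅ lo=∅

live-out(B3) = ["m", "n", "r"]

Answer: ["m", "n", "r"]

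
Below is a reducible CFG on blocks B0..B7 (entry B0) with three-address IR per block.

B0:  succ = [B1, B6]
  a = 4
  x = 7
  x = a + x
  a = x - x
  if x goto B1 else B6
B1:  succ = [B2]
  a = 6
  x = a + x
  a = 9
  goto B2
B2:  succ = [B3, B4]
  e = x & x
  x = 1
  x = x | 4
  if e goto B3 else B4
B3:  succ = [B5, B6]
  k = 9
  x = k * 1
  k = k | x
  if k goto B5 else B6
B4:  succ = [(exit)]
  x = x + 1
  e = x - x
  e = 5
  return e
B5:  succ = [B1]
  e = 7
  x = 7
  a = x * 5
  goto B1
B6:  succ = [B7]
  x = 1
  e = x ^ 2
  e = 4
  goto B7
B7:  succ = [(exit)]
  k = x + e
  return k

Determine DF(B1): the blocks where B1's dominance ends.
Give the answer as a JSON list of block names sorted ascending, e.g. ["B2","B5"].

idom tree: B1←B0 B2←B1 B3←B2 B4←B2 B5←B3 B6←B0 B7←B6
Dom∩ at merges:
  B1: preds {B0,B5}: {B0} ∩ {B0,B1,B2,B3,B5} = {B0}; idom=B0
  B6: preds {B0,B3}: {B0} ∩ {B0,B1,B2,B3} = {B0}; idom=B0

DF derivation:
  join B1 pred B0: · stop@B0
  join B1 pred B5: B5→B3→B2→B1 stop@B0
  join B6 pred B0: · stop@B0
  join B6 pred B3: B3→B2→B1 stop@B0
  DF(B0)=∅
  DF(B1)={B1,B6}
  DF(B2)={B1,B6}
  DF(B3)={B1,B6}
  DF(B4)=∅
  DF(B5)={B1}
  DF(B6)=∅
  DF(B7)=∅

DF(B1) = ["B1", "B6"]

Answer: ["B1", "B6"]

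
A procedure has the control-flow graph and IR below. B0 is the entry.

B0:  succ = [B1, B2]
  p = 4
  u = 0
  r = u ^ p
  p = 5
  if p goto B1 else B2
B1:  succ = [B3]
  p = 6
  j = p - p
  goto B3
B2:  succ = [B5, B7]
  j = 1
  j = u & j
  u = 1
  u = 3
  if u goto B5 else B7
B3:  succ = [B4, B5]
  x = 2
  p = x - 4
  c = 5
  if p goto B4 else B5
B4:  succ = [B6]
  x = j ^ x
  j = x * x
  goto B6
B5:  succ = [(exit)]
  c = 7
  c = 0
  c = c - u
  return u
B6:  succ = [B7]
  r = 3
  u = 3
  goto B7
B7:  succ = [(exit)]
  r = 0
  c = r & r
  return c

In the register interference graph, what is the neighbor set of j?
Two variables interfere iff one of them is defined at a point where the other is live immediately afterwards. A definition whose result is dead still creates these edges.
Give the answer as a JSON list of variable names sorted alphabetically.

Block summaries:
  B0: def={p,r,u} ue=∅
  B1: def={j,p} ue=∅
  B2: def={j,u} ue={u}
  B3: def={c,p,x} ue=∅
  B4: def={j,x} ue={j,x}
  B5: def={c} ue={u}
  B6: def={r,u} ue=∅
  B7: def={c,r} ue=∅

Liveness:
  B0 li=∅ lo={u}
  B1 li={u} lo={j,u}
  B2 li={u} lo={u}
  B3 li={j,u} lo={j,u,x}
  B4 li={j,x} lo=∅
  B5 li={u} lo=∅
  B6 li=∅ lo=∅
  B7 li=∅ lo=∅

Interference:
  c — {j,p,u,x}
  j — {c,p,u,x}
  p — {c,j,u,x}
  r — {u}
  u — {c,j,p,r,x}
  x — {c,j,p,u}

N(j) = ["c", "p", "u", "x"]

Answer: ["c", "p", "u", "x"]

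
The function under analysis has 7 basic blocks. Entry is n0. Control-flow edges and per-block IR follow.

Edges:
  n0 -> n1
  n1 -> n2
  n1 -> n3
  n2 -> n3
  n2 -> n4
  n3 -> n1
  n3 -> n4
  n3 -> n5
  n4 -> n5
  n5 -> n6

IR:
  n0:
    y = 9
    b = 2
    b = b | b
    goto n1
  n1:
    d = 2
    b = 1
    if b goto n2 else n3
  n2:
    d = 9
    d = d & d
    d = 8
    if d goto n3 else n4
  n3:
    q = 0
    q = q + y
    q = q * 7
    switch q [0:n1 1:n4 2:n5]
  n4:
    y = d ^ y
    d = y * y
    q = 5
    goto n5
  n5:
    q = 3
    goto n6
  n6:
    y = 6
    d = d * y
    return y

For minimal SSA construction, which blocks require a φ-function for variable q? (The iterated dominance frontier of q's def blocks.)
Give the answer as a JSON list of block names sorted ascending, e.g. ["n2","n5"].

idom tree: n1←n0 n2←n1 n3←n1 n4←n1 n5←n1 n6←n5
Dom∩ at merges:
  n1: preds {n0,n3}: {n0} ∩ {n0,n1,n3} = {n0}; idom=n0
  n3: preds {n1,n2}: {n0,n1} ∩ {n0,n1,n2} = {n0,n1}; idom=n1
  n4: preds {n2,n3}: {n0,n1,n2} ∩ {n0,n1,n3} = {n0,n1}; idom=n1
  n5: preds {n3,n4}: {n0,n1,n3} ∩ {n0,n1,n4} = {n0,n1}; idom=n1

DF walk-up:
  n1←n0: walk · to n0
  n1←n3: walk n3→n1 to n0
  n3←n1: walk · to n1
  n3←n2: walk n2 to n1
  n4←n2: walk n2 to n1
  n4←n3: walk n3 to n1
  n5←n3: walk n3 to n1
  n5←n4: walk n4 to n1
  n0 → ∅
  n1 → {n1}
  n2 → {n3,n4}
  n3 → {n1,n4,n5}
  n4 → {n5}
  n5 → ∅
  n6 → ∅

φ for q: defs {n3,n4,n5}
  DF⁺ = {n1,n4,n5}

Answer: ["n1", "n4", "n5"]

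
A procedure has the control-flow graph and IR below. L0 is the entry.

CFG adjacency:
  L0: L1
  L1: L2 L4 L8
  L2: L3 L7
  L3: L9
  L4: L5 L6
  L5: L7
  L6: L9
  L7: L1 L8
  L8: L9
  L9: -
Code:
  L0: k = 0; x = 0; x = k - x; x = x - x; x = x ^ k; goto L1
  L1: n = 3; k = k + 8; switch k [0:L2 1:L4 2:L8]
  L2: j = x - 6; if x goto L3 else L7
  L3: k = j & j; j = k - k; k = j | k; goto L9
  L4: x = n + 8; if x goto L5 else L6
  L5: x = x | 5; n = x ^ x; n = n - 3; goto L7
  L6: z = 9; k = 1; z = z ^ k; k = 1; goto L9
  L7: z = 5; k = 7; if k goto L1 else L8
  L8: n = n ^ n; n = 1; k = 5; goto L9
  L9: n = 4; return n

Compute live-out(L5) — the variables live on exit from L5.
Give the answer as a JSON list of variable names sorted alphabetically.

def/use:
  L0: def={k,x} ue=∅
  L1: def={k,n} ue={k}
  L2: def={j} ue={x}
  L3: def={j,k} ue={j}
  L4: def={x} ue={n}
  L5: def={n,x} ue={x}
  L6: def={k,z} ue=∅
  L7: def={k,z} ue=∅
  L8: def={k,n} ue={n}
  L9: def={n} ue=∅

Liveness:
  live L0: ∅→{k,x}
  live L1: {k,x}→{n,x}
  live L2: {n,x}→{j,n,x}
  live L3: {j}→∅
  live L4: {n}→{x}
  live L5: {x}→{n,x}
  live L6: ∅→∅
  live L7: {n,x}→{k,n,x}
  live L8: {n}→∅
  live L9: ∅→∅

live-out(L5) = ["n", "x"]

Answer: ["n", "x"]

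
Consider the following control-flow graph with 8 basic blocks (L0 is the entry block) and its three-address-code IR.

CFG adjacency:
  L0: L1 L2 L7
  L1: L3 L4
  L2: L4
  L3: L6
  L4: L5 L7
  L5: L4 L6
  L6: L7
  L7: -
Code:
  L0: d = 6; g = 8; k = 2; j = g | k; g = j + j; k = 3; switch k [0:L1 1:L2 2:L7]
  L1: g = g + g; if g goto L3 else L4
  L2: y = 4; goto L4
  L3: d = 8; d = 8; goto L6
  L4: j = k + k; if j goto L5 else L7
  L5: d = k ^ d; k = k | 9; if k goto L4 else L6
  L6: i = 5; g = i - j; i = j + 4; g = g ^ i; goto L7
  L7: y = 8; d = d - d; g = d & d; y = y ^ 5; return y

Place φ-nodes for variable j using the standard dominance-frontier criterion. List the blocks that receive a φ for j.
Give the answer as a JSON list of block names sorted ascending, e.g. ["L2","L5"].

Answer: ["L4", "L6", "L7"]

Derivation:
idom tree: L1←L0 L2←L0 L3←L1 L4←L0 L5←L4 L6←L0 L7←L0
Dom∩ at merges:
  L4: preds {L1,L2,L5}: {L0,L1} ∩ {L0,L2} ∩ {L0,L4,L5} = {L0}; idom=L0
  L6: preds {L3,L5}: {L0,L1,L3} ∩ {L0,L4,L5} = {L0}; idom=L0
  L7: preds {L0,L4,L6}: {L0} ∩ {L0,L4} ∩ {L0,L6} = {L0}; idom=L0

DF walk-up:
  join L4 pred L1: L1 stop@L0
  join L4 pred L2: L2 stop@L0
  join L4 pred L5: L5→L4 stop@L0
  join L6 pred L3: L3→L1 stop@L0
  join L6 pred L5: L5→L4 stop@L0
  join L7 pred L0: · stop@L0
  join L7 pred L4: L4 stop@L0
  join L7 pred L6: L6 stop@L0
  DF(L0)=∅
  DF(L1)={L4,L6}
  DF(L2)={L4}
  DF(L3)={L6}
  DF(L4)={L4,L6,L7}
  DF(L5)={L4,L6}
  DF(L6)={L7}
  DF(L7)=∅

φ for j: defs {L0,L4}
  DF⁺ = {L4,L6,L7}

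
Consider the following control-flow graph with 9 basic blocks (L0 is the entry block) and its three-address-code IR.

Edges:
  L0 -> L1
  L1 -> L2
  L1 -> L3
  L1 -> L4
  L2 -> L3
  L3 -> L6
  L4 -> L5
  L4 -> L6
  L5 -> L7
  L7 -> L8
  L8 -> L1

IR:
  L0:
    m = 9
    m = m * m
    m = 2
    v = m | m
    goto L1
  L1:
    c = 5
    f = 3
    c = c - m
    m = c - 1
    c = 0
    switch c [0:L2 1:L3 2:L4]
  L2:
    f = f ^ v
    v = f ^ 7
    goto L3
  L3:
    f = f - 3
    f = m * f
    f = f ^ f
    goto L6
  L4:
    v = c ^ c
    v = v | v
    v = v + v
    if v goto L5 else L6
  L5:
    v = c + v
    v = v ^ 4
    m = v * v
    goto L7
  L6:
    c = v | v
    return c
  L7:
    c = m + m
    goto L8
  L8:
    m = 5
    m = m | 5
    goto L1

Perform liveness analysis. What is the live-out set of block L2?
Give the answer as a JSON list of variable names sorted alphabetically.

def/use:
  L0: {m,v} / ∅
  L1: {c,f,m} / {m}
  L2: {f,v} / {f,v}
  L3: {f} / {f,m}
  L4: {v} / {c}
  L5: {m,v} / {c,v}
  L6: {c} / {v}
  L7: {c} / {m}
  L8: {m} / ∅

Live sets:
  L0: in=∅ out={m,v}
  L1: in={m,v} out={c,f,m,v}
  L2: in={f,m,v} out={f,m,v}
  L3: in={f,m,v} out={v}
  L4: in={c} out={c,v}
  L5: in={c,v} out={m,v}
  L6: in={v} out=∅
  L7: in={m,v} out={v}
  L8: in={v} out={m,v}

live-out(L2) = ["f", "m", "v"]

Answer: ["f", "m", "v"]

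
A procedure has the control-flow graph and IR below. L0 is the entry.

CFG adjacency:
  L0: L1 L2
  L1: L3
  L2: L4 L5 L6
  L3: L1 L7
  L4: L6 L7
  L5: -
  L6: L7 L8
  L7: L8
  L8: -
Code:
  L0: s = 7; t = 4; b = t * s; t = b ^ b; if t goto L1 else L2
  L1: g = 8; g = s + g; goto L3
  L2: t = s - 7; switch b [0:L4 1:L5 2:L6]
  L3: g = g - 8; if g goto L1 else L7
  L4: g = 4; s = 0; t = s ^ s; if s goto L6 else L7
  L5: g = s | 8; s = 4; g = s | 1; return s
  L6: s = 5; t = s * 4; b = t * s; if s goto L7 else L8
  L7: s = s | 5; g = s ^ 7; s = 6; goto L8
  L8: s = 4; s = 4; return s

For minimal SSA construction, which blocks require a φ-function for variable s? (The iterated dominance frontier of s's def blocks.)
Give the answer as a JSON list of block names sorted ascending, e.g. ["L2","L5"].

idom tree: L1←L0 L2←L0 L3←L1 L4←L2 L5←L2 L6←L2 L7←L0 L8←L0
Join-block Dom:
  L1: preds {L0,L3}: {L0} ∩ {L0,L1,L3} = {L0}; idom=L0
  L6: preds {L2,L4}: {L0,L2} ∩ {L0,L2,L4} = {L0,L2}; idom=L2
  L7: preds {L3,L4,L6}: {L0,L1,L3} ∩ {L0,L2,L4} ∩ {L0,L2,L6} = {L0}; idom=L0
  L8: preds {L6,L7}: {L0,L2,L6} ∩ {L0,L7} = {L0}; idom=L0

DF walk-up:
  L1←L0: walk · to L0
  L1←L3: walk L3→L1 to L0
  L6←L2: walk · to L2
  L6←L4: walk L4 to L2
  L7←L3: walk L3→L1 to L0
  L7←L4: walk L4→L2 to L0
  L7←L6: walk L6→L2 to L0
  L8←L6: walk L6→L2 to L0
  L8←L7: walk L7 to L0
  L0: DF=∅
  L1: DF={L1,L7}
  L2: DF={L7,L8}
  L3: DF={L1,L7}
  L4: DF={L6,L7}
  L5: DF=∅
  L6: DF={L7,L8}
  L7: DF={L8}
  L8: DF=∅

φ for s: defs {L0,L4,L5,L6,L7,L8}
  DF⁺ = {L6,L7,L8}

Answer: ["L6", "L7", "L8"]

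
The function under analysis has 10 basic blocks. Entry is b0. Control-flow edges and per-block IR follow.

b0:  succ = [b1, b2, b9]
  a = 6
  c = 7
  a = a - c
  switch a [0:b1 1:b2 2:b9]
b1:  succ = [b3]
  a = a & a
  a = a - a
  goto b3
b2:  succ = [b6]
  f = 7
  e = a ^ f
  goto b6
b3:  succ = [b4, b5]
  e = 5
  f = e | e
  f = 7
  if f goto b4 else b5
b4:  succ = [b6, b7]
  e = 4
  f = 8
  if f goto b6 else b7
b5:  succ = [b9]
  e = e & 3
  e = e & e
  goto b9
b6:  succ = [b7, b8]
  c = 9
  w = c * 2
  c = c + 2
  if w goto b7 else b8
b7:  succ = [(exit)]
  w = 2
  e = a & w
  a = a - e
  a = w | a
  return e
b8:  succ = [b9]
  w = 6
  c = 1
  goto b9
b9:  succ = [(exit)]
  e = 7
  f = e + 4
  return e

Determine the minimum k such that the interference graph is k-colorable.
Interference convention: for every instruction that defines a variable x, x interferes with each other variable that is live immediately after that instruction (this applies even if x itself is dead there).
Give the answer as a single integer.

Block summaries:
  b0: def={a,c} ue=∅
  b1: def={a} ue={a}
  b2: def={e,f} ue={a}
  b3: def={e,f} ue=∅
  b4: def={e,f} ue=∅
  b5: def={e} ue={e}
  b6: def={c,w} ue=∅
  b7: def={a,e,w} ue={a}
  b8: def={c,w} ue=∅
  b9: def={e,f} ue=∅

Backward fixpoint:
  b0: in=∅ out={a}
  b1: in={a} out={a}
  b2: in={a} out={a}
  b3: in={a} out={a,e}
  b4: in={a} out={a}
  b5: in={e} out=∅
  b6: in={a} out={a}
  b7: in={a} out=∅
  b8: in=∅ out=∅
  b9: in=∅ out=∅

Interference:
  a↔{c,e,f,w}
  c↔{a,w}
  e↔{a,f,w}
  f↔{a,e}
  w↔{a,c,e}

Chromatic number:
  {a,c,w} pairwise interfere (3-clique) ⇒ χ ≥ 3
  3-colouring: c0={a}  c1={c,e}  c2={f,w}
  χ = 3

Answer: 3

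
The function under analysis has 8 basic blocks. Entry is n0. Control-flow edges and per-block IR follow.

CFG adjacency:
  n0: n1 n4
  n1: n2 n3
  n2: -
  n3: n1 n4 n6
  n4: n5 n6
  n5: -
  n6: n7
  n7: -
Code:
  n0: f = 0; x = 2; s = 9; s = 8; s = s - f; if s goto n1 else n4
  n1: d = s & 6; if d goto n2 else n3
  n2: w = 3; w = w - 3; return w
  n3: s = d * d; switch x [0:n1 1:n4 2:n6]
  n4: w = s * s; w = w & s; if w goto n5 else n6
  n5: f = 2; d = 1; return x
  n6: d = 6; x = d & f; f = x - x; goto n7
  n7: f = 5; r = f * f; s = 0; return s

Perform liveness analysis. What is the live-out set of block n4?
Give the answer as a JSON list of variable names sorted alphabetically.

Per-block:
  n0: {f,s,x} / ∅
  n1: {d} / {s}
  n2: {w} / ∅
  n3: {s} / {d,x}
  n4: {w} / {s}
  n5: {d,f} / {x}
  n6: {d,f,x} / {f}
  n7: {f,r,s} / ∅

Backward fixpoint:
  n0 li=∅ lo={f,s,x}
  n1 li={f,s,x} lo={d,f,x}
  n2 li=∅ lo=∅
  n3 li={d,f,x} lo={f,s,x}
  n4 li={f,s,x} lo={f,x}
  n5 li={x} lo=∅
  n6 li={f} lo=∅
  n7 li=∅ lo=∅

live-out(n4) = ["f", "x"]

Answer: ["f", "x"]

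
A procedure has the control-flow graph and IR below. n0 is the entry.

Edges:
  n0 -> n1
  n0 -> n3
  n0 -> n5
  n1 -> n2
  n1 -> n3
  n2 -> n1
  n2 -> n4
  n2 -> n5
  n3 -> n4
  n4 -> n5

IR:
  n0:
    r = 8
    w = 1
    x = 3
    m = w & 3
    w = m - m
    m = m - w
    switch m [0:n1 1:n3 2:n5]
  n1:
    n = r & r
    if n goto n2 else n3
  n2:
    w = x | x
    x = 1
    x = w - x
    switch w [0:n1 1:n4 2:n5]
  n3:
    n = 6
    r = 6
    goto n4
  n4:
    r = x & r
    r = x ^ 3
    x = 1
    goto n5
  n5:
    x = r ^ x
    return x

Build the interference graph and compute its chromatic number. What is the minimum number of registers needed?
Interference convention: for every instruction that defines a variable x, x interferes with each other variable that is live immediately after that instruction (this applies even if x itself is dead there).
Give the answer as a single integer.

Per-block:
  n0: {m,r,w,x} / ∅
  n1: {n} / {r}
  n2: {w,x} / {x}
  n3: {n,r} / ∅
  n4: {r,x} / {r,x}
  n5: {x} / {r,x}

Liveness:
  n0: in=∅ out={r,x}
  n1: in={r,x} out={r,x}
  n2: in={r,x} out={r,x}
  n3: in={x} out={r,x}
  n4: in={r,x} out={r,x}
  n5: in={r,x} out=∅

Interfere edges:
  m: {r,w,x}
  n: {r,x}
  r: {m,n,w,x}
  w: {m,r,x}
  x: {m,n,r,w}

Chromatic number:
  clique {m,r,w,x} ⇒ need ≥ 4
  assign m→c2 n→c2 r→c0 w→c3 x→c1 — no edge inside a register ⇒ χ ≤ 4
  χ = 4

Answer: 4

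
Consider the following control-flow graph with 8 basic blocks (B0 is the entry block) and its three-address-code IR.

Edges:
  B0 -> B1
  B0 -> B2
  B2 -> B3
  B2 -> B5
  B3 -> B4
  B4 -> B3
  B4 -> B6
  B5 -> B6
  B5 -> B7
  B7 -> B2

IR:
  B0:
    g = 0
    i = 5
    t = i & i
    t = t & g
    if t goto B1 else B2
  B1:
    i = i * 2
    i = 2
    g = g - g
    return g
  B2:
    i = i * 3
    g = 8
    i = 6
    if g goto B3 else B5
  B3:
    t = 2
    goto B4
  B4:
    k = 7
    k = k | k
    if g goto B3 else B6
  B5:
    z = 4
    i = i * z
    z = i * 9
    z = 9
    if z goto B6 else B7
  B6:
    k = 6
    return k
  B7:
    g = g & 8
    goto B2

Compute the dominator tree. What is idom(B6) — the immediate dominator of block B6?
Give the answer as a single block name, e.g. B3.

idom tree: B1←B0 B2←B0 B3←B2 B4←B3 B5←B2 B6←B2 B7←B5
Join-block Dom:
  B2: preds {B0,B7}: {B0} ∩ {B0,B2,B5,B7} = {B0}; idom=B0
  B3: preds {B2,B4}: {B0,B2} ∩ {B0,B2,B3,B4} = {B0,B2}; idom=B2
  B6: preds {B4,B5}: {B0,B2,B3,B4} ∩ {B0,B2,B5} = {B0,B2}; idom=B2

idom(B6) = B2

Answer: B2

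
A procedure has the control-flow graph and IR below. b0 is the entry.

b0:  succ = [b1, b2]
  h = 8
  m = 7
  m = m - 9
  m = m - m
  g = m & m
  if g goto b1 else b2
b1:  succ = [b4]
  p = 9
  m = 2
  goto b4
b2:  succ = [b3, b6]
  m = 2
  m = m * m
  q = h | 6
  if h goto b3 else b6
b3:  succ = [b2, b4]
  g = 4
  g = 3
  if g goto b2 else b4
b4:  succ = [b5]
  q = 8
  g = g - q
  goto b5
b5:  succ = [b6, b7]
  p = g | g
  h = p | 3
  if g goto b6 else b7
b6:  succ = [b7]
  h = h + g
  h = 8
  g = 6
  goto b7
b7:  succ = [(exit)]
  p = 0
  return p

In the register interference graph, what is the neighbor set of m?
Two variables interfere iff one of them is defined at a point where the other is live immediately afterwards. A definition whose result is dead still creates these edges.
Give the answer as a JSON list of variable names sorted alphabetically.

Answer: ["g", "h"]

Derivation:
def/use:
  b0 def {g,h,m} use ∅
  b1 def {m,p} use ∅
  b2 def {m,q} use {h}
  b3 def {g} use ∅
  b4 def {g,q} use {g}
  b5 def {h,p} use {g}
  b6 def {g,h} use {g,h}
  b7 def {p} use ∅

Backward fixpoint:
  live b0: ∅→{g,h}
  live b1: {g}→{g}
  live b2: {g,h}→{g,h}
  live b3: {h}→{g,h}
  live b4: {g}→{g}
  live b5: {g}→{g,h}
  live b6: {g,h}→∅
  live b7: ∅→∅

Conflict graph:
  g↔{h,m,p,q}
  h↔{g,m,q}
  m↔{g,h}
  p↔{g}
  q↔{g,h}

N(m) = ["g", "h"]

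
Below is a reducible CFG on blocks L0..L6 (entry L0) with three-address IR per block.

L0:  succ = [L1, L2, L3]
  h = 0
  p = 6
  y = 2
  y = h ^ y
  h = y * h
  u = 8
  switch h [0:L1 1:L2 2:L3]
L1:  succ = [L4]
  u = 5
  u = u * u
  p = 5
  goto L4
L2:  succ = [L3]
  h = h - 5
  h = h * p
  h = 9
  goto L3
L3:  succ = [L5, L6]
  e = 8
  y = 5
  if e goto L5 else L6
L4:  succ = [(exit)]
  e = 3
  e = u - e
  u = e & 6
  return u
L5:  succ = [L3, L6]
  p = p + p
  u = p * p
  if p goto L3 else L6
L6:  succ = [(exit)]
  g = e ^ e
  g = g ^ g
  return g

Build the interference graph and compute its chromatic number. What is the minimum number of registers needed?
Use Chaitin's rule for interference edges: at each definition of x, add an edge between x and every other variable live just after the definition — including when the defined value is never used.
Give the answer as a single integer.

Answer: 3

Working:
def/use:
  L0: def={h,p,u,y} ue=∅
  L1: def={p,u} ue=∅
  L2: def={h} ue={h,p}
  L3: def={e,y} ue=∅
  L4: def={e,u} ue={u}
  L5: def={p,u} ue={p}
  L6: def={g} ue={e}

Live sets:
  L0 li=∅ lo={h,p}
  L1 li=∅ lo={u}
  L2 li={h,p} lo={p}
  L3 li={p} lo={e,p}
  L4 li={u} lo=∅
  L5 li={e,p} lo={e,p}
  L6 li={e} lo=∅

Conflict graph:
  e: {p,u,y}
  g: ∅
  h: {p,u,y}
  p: {e,h,u,y}
  u: {e,h,p}
  y: {e,h,p}

Colouring:
  lower bound: {e,p,u} mutually conflict ⇒ χ ≥ 3
  3-colouring: c0={g,p}  c1={e,h}  c2={u,y}
  χ = 3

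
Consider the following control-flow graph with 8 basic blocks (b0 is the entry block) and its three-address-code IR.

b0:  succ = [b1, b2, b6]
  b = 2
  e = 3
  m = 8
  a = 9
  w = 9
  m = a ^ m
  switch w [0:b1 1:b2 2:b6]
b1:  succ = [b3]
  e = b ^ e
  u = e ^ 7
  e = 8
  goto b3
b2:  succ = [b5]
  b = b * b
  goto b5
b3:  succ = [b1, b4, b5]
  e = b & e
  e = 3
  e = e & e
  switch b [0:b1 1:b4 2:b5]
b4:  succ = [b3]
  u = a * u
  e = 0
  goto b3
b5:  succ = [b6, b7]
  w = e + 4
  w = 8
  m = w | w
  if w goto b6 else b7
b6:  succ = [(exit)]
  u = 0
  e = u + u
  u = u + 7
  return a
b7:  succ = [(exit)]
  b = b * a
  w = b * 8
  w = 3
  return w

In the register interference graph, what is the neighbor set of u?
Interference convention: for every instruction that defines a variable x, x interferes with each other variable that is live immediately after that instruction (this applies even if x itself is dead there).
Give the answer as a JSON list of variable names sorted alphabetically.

def/use:
  b0 def {a,b,e,m,w} use ∅
  b1 def {e,u} use {b,e}
  b2 def {b} use {b}
  b3 def {e} use {b,e}
  b4 def {e,u} use {a,u}
  b5 def {m,w} use {e}
  b6 def {e,u} use {a}
  b7 def {b,w} use {a,b}

Liveness:
  b0: in=∅ out={a,b,e}
  b1: in={a,b,e} out={a,b,e,u}
  b2: in={a,b,e} out={a,b,e}
  b3: in={a,b,e,u} out={a,b,e,u}
  b4: in={a,b,u} out={a,b,e,u}
  b5: in={a,b,e} out={a,b}
  b6: in={a} out=∅
  b7: in={a,b} out=∅

Interfere edges:
  a: {b,e,m,u,w}
  b: {a,e,m,u,w}
  e: {a,b,m,u,w}
  m: {a,b,e,w}
  u: {a,b,e}
  w: {a,b,e,m}

N(u) = ["a", "b", "e"]

Answer: ["a", "b", "e"]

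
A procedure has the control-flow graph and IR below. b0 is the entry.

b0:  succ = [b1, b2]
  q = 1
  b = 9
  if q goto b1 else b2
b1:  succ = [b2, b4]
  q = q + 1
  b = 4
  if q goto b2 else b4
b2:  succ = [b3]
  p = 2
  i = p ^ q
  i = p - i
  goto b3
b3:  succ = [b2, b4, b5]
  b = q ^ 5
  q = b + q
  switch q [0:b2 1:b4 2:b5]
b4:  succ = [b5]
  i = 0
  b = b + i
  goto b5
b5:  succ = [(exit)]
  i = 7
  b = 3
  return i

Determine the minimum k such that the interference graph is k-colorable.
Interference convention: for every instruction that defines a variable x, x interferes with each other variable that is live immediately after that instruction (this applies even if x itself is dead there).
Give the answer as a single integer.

Answer: 3

Derivation:
def/use:
  b0: {b,q} / ∅
  b1: {b,q} / {q}
  b2: {i,p} / {q}
  b3: {b,q} / {q}
  b4: {b,i} / {b}
  b5: {b,i} / ∅

Backward fixpoint:
  b0: in=∅ out={q}
  b1: in={q} out={b,q}
  b2: in={q} out={q}
  b3: in={q} out={b,q}
  b4: in={b} out=∅
  b5: in=∅ out=∅

Conflict graph:
  b — {i,q}
  i — {b,p,q}
  p — {i,q}
  q — {b,i,p}

Chromatic number:
  clique {b,i,q} ⇒ need ≥ 3
  3-colouring: R0={i}  R1={q}  R2={b,p}
  χ = 3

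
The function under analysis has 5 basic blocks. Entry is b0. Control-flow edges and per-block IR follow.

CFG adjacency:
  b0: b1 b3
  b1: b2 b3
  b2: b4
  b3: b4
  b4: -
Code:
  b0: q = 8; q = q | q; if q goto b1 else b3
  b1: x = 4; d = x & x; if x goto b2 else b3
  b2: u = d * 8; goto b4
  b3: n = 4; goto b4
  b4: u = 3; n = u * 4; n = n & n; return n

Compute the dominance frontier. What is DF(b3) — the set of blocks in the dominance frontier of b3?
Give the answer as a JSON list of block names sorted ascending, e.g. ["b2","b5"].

Answer: ["b4"]

Analysis:
idom tree: b1←b0 b2←b1 b3←b0 b4←b0
Join-block Dom:
  b3: preds {b0,b1}: {b0} ∩ {b0,b1} = {b0}; idom=b0
  b4: preds {b2,b3}: {b0,b1,b2} ∩ {b0,b3} = {b0}; idom=b0

DF derivation:
  b3←b0: walk · to b0
  b3←b1: walk b1 to b0
  b4←b2: walk b2→b1 to b0
  b4←b3: walk b3 to b0
  DF(b0)=∅
  DF(b1)={b3,b4}
  DF(b2)={b4}
  DF(b3)={b4}
  DF(b4)=∅

DF(b3) = ["b4"]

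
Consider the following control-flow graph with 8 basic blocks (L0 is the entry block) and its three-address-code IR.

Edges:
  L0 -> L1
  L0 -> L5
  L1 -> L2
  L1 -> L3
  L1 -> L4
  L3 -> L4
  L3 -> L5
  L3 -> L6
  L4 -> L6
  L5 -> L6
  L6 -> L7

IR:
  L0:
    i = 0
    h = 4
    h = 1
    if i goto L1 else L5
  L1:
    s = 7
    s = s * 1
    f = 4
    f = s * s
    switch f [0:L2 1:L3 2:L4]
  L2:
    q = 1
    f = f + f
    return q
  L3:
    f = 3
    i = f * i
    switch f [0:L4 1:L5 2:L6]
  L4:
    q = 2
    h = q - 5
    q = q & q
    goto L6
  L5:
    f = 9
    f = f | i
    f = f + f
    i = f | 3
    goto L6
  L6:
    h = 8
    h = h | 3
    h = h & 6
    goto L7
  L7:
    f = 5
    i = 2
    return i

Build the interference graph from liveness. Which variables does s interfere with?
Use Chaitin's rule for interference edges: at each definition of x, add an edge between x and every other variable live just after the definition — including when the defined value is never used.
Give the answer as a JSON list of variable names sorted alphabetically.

Answer: ["f", "i"]

Working:
def/use:
  L0: def={h,i} ue=∅
  L1: def={f,s} ue=∅
  L2: def={f,q} ue={f}
  L3: def={f,i} ue={i}
  L4: def={h,q} ue=∅
  L5: def={f,i} ue={i}
  L6: def={h} ue=∅
  L7: def={f,i} ue=∅

Liveness:
  L0: in=∅ out={i}
  L1: in={i} out={f,i}
  L2: in={f} out=∅
  L3: in={i} out={i}
  L4: in=∅ out=∅
  L5: in={i} out=∅
  L6: in=∅ out=∅
  L7: in=∅ out=∅

Interference:
  f↔{i,q,s}
  h↔{i,q}
  i↔{f,h,s}
  q↔{f,h}
  s↔{f,i}

N(s) = ["f", "i"]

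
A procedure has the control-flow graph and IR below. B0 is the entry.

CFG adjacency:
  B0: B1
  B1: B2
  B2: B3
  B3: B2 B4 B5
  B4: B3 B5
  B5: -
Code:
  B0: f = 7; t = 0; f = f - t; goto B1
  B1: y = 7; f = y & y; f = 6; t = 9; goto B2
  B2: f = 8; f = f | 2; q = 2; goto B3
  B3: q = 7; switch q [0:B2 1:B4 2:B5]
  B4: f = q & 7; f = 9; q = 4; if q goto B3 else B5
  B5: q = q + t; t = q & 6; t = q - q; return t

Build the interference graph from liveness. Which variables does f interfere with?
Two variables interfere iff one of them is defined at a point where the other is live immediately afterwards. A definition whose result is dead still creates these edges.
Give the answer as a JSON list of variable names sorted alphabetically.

Answer: ["t"]

Working:
Per-block:
  B0: {f,t} / ∅
  B1: {f,t,y} / ∅
  B2: {f,q} / ∅
  B3: {q} / ∅
  B4: {f,q} / {q}
  B5: {q,t} / {q,t}

Backward fixpoint:
  B0: in=∅ out=∅
  B1: in=∅ out={t}
  B2: in={t} out={t}
  B3: in={t} out={q,t}
  B4: in={q,t} out={q,t}
  B5: in={q,t} out=∅

Conflict graph:
  f: {t}
  q: {t}
  t: {f,q}
  y: ∅

N(f) = ["t"]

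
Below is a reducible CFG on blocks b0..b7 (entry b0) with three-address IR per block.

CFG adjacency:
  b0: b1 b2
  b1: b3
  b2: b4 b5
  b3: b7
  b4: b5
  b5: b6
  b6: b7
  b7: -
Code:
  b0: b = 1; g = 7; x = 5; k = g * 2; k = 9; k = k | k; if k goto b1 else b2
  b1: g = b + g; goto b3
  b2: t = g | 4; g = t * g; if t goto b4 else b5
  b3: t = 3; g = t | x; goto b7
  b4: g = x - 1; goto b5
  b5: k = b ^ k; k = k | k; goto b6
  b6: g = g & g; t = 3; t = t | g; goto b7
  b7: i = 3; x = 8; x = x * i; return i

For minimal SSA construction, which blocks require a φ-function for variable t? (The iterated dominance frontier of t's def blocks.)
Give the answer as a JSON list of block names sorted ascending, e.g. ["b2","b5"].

Answer: ["b7"]

Working:
idom tree: b1←b0 b2←b0 b3←b1 b4←b2 b5←b2 b6←b5 b7←b0
Dom∩ at merges:
  b5: preds {b2,b4}: {b0,b2} ∩ {b0,b2,b4} = {b0,b2}; idom=b2
  b7: preds {b3,b6}: {b0,b1,b3} ∩ {b0,b2,b5,b6} = {b0}; idom=b0

Frontier:
  join b5 pred b2: · stop@b2
  join b5 pred b4: b4 stop@b2
  join b7 pred b3: b3→b1 stop@b0
  join b7 pred b6: b6→b5→b2 stop@b0
  b0 → ∅
  b1 → {b7}
  b2 → {b7}
  b3 → {b7}
  b4 → {b5}
  b5 → {b7}
  b6 → {b7}
  b7 → ∅

φ for t: defs {b2,b3,b6}
  DF⁺ = {b7}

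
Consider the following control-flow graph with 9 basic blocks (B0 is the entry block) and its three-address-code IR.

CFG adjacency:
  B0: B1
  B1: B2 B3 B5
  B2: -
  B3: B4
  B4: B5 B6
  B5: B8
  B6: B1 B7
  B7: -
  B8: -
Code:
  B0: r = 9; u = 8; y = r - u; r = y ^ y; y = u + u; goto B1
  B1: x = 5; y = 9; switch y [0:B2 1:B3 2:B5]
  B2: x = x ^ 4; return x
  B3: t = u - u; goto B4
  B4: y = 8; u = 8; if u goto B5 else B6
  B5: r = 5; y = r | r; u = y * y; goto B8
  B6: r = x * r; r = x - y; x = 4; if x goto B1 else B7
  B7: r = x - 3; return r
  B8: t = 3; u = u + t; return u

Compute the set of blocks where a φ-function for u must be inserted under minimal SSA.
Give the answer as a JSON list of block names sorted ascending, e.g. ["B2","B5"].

Answer: ["B1", "B5"]

Working:
idom tree: B1←B0 B2←B1 B3←B1 B4←B3 B5←B1 B6←B4 B7←B6 B8←B5
Dom∩ at merges:
  B1: preds {B0,B6}: {B0} ∩ {B0,B1,B3,B4,B6} = {B0}; idom=B0
  B5: preds {B1,B4}: {B0,B1} ∩ {B0,B1,B3,B4} = {B0,B1}; idom=B1

DF derivation:
  B1←B0: walk · to B0
  B1←B6: walk B6→B4→B3→B1 to B0
  B5←B1: walk · to B1
  B5←B4: walk B4→B3 to B1
  B0 → ∅
  B1 → {B1}
  B2 → ∅
  B3 → {B1,B5}
  B4 → {B1,B5}
  B5 → ∅
  B6 → {B1}
  B7 → ∅
  B8 → ∅

φ for u: defs {B0,B4,B5,B8}
  DF⁺ = {B1,B5}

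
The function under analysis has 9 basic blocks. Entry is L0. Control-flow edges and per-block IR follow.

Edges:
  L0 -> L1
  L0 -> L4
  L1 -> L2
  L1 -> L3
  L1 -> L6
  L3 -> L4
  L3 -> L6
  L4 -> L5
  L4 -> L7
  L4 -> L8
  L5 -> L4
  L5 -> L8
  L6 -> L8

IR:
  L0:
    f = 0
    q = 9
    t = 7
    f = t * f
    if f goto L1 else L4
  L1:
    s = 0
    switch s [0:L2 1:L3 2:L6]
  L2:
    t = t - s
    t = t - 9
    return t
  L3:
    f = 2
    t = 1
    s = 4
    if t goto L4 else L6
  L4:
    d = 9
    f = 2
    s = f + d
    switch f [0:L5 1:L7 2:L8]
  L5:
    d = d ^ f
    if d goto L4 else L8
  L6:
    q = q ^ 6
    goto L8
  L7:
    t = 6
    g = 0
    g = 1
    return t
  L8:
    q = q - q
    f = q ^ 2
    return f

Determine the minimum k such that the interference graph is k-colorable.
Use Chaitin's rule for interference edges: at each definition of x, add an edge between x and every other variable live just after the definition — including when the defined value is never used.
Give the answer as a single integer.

Answer: 4

Working:
Block summaries:
  L0 def {f,q,t} use ∅
  L1 def {s} use ∅
  L2 def {t} use {s,t}
  L3 def {f,s,t} use ∅
  L4 def {d,f,s} use ∅
  L5 def {d} use {d,f}
  L6 def {q} use {q}
  L7 def {g,t} use ∅
  L8 def {f,q} use {q}

Liveness:
  L0: in=∅ out={q,t}
  L1: in={q,t} out={q,s,t}
  L2: in={s,t} out=∅
  L3: in={q} out={q}
  L4: in={q} out={d,f,q}
  L5: in={d,f,q} out={q}
  L6: in={q} out={q}
  L7: in=∅ out=∅
  L8: in={q} out=∅

Conflict graph:
  d — {f,q,s}
  f — {d,q,s,t}
  g — {t}
  q — {d,f,s,t}
  s — {d,f,q,t}
  t — {f,g,q,s}

Registers:
  clique {d,f,q,s} ⇒ need ≥ 4
  4-colouring: R0={f,g}  R1={q}  R2={s}  R3={d,t}
  χ = 4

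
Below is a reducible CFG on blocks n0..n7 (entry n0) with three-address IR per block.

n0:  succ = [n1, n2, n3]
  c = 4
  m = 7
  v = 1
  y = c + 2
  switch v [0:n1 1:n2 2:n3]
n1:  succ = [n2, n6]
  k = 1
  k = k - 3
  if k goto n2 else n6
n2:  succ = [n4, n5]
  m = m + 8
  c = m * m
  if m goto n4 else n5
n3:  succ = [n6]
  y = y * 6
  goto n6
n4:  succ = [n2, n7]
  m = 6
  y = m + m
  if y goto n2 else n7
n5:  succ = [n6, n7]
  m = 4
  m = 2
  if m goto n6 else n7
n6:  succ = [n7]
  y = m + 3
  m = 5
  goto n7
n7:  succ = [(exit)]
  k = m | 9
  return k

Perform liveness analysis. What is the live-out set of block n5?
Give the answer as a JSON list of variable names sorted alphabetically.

Answer: ["m"]

Derivation:
Per-block:
  n0: def={c,m,v,y} ue=∅
  n1: def={k} ue=∅
  n2: def={c,m} ue={m}
  n3: def={y} ue={y}
  n4: def={m,y} ue=∅
  n5: def={m} ue=∅
  n6: def={m,y} ue={m}
  n7: def={k} ue={m}

Liveness:
  n0: in=∅ out={m,y}
  n1: in={m} out={m}
  n2: in={m} out=∅
  n3: in={m,y} out={m}
  n4: in=∅ out={m}
  n5: in=∅ out={m}
  n6: in={m} out={m}
  n7: in={m} out=∅

live-out(n5) = ["m"]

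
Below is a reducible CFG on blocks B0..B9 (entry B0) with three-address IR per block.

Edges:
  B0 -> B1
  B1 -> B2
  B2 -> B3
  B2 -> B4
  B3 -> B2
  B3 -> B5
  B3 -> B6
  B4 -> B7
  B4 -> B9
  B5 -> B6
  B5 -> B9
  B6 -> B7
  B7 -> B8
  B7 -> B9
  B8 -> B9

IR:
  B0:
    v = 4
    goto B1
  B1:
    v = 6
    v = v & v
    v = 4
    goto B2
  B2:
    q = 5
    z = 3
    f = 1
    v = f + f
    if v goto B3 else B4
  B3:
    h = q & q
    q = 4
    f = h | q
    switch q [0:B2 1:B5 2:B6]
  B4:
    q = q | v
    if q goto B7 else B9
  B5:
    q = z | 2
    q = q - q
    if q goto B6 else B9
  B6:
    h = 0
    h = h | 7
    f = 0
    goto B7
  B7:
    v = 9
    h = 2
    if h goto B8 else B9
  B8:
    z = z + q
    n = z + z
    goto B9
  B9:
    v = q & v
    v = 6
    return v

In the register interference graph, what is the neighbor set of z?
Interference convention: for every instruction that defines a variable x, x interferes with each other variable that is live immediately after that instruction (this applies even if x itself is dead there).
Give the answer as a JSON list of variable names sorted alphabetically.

Block summaries:
  B0: {v} / ∅
  B1: {v} / ∅
  B2: {f,q,v,z} / ∅
  B3: {f,h,q} / {q}
  B4: {q} / {q,v}
  B5: {q} / {z}
  B6: {f,h} / ∅
  B7: {h,v} / ∅
  B8: {n,z} / {q,z}
  B9: {v} / {q,v}

Liveness:
  B0: in=∅ out=∅
  B1: in=∅ out=∅
  B2: in=∅ out={q,v,z}
  B3: in={q,v,z} out={q,v,z}
  B4: in={q,v,z} out={q,v,z}
  B5: in={v,z} out={q,v,z}
  B6: in={q,z} out={q,z}
  B7: in={q,z} out={q,v,z}
  B8: in={q,v,z} out={q,v}
  B9: in={q,v} out=∅

Conflict graph:
  f — {q,v,z}
  h — {q,v,z}
  n — {q,v}
  q — {f,h,n,v,z}
  v — {f,h,n,q,z}
  z — {f,h,q,v}

N(z) = ["f", "h", "q", "v"]

Answer: ["f", "h", "q", "v"]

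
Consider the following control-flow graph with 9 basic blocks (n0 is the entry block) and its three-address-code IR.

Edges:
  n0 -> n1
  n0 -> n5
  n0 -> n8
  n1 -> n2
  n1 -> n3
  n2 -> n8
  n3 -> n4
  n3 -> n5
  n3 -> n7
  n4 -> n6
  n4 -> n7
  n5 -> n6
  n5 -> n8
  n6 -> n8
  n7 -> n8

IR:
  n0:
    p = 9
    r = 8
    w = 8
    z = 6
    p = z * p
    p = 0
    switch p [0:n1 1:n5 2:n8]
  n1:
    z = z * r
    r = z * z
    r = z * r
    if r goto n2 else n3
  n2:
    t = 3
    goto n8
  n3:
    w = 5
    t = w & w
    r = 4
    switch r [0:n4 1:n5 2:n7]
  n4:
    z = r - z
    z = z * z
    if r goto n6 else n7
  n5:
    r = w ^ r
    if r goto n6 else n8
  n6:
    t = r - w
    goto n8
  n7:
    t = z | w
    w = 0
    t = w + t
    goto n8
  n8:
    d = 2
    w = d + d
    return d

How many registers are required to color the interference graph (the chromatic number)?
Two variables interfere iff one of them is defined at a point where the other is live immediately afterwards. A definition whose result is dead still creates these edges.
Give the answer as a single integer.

Answer: 4

Working:
Per-block:
  n0 def {p,r,w,z} use ∅
  n1 def {r,z} use {r,z}
  n2 def {t} use ∅
  n3 def {r,t,w} use ∅
  n4 def {z} use {r,z}
  n5 def {r} use {r,w}
  n6 def {t} use {r,w}
  n7 def {t,w} use {w,z}
  n8 def {d,w} use ∅

Live sets:
  n0 li=∅ lo={r,w,z}
  n1 li={r,z} lo={z}
  n2 li=∅ lo=∅
  n3 li={z} lo={r,w,z}
  n4 li={r,w,z} lo={r,w,z}
  n5 li={r,w} lo={r,w}
  n6 li={r,w} lo=∅
  n7 li={w,z} lo=∅
  n8 li=∅ lo=∅

Interfere edges:
  d — {w}
  p — {r,w,z}
  r — {p,w,z}
  t — {w,z}
  w — {d,p,r,t,z}
  z — {p,r,t,w}

Registers:
  clique {p,r,w,z} ⇒ need ≥ 4
  assign d→R1 p→R2 r→R3 t→R2 w→R0 z→R1 — no edge inside a register ⇒ χ ≤ 4
  χ = 4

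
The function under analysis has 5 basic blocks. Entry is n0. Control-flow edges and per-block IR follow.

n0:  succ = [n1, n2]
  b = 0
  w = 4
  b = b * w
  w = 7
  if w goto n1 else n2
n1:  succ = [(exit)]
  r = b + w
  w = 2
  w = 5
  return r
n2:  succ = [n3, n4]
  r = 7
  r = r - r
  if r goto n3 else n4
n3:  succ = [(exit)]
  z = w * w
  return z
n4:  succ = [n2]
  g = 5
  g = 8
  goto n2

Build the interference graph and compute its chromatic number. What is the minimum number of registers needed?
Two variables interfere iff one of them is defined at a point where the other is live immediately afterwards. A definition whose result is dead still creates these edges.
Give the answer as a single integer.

Answer: 2

Derivation:
Per-block:
  n0: {b,w} / ∅
  n1: {r,w} / {b,w}
  n2: {r} / ∅
  n3: {z} / {w}
  n4: {g} / ∅

Live sets:
  live n0: ∅→{b,w}
  live n1: {b,w}→∅
  live n2: {w}→{w}
  live n3: {w}→∅
  live n4: {w}→{w}

Conflict graph:
  b: {w}
  g: {w}
  r: {w}
  w: {b,g,r}
  z: ∅

Chromatic number:
  {b,w} pairwise interfere (2-clique) ⇒ χ ≥ 2
  2-colouring: r0={w,z}  r1={b,g,r}
  χ = 2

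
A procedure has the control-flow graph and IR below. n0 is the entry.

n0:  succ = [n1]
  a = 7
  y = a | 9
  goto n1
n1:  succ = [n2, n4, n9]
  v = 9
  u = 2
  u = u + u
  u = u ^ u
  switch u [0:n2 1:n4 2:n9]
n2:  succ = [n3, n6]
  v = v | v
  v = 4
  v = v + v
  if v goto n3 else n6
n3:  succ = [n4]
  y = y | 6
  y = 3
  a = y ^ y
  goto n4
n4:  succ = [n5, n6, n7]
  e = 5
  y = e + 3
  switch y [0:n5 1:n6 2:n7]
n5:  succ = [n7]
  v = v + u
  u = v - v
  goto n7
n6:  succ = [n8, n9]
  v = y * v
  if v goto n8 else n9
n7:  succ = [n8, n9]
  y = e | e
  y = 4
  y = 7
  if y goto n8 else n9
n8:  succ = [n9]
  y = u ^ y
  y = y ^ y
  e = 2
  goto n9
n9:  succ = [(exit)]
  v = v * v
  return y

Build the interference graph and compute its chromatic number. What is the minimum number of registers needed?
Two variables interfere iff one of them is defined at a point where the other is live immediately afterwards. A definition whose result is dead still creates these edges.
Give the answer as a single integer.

Answer: 4

Derivation:
def/use:
  n0: def={a,y} ue=∅
  n1: def={u,v} ue=∅
  n2: def={v} ue={v}
  n3: def={a,y} ue={y}
  n4: def={e,y} ue=∅
  n5: def={u,v} ue={u,v}
  n6: def={v} ue={v,y}
  n7: def={y} ue={e}
  n8: def={e,y} ue={u,y}
  n9: def={v} ue={v,y}

Liveness:
  n0 li=∅ lo={y}
  n1 li={y} lo={u,v,y}
  n2 li={u,v,y} lo={u,v,y}
  n3 li={u,v,y} lo={u,v}
  n4 li={u,v} lo={e,u,v,y}
  n5 li={e,u,v} lo={e,u,v}
  n6 li={u,v,y} lo={u,v,y}
  n7 li={e,u,v} lo={u,v,y}
  n8 li={u,v,y} lo={v,y}
  n9 li={v,y} lo=∅

Interfere edges:
  a: {u,v}
  e: {u,v,y}
  u: {a,e,v,y}
  v: {a,e,u,y}
  y: {e,u,v}

Registers:
  lower bound: {e,u,v,y} mutually conflict ⇒ χ ≥ 4
  4-colouring: r0={u}  r1={v}  r2={a,e}  r3={y}
  χ = 4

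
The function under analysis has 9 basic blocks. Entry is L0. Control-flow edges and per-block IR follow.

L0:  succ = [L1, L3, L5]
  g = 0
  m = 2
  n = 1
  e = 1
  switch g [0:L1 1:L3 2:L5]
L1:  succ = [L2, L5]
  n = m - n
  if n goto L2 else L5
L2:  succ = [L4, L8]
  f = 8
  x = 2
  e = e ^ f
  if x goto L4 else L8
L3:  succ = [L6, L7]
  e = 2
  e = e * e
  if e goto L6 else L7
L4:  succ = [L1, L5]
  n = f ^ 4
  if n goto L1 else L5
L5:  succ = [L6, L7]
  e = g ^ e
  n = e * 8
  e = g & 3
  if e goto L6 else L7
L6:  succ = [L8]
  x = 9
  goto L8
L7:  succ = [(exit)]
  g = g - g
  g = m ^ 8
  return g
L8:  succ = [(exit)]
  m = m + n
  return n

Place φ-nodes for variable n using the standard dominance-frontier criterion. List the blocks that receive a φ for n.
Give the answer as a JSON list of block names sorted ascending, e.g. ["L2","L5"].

Answer: ["L1", "L5", "L6", "L7", "L8"]

Analysis:
idom tree: L1←L0 L2←L1 L3←L0 L4←L2 L5←L0 L6←L0 L7←L0 L8←L0
Join-block Dom:
  L1: preds {L0,L4}: {L0} ∩ {L0,L1,L2,L4} = {L0}; idom=L0
  L5: preds {L0,L1,L4}: {L0} ∩ {L0,L1} ∩ {L0,L1,L2,L4} = {L0}; idom=L0
  L6: preds {L3,L5}: {L0,L3} ∩ {L0,L5} = {L0}; idom=L0
  L7: preds {L3,L5}: {L0,L3} ∩ {L0,L5} = {L0}; idom=L0
  L8: preds {L2,L6}: {L0,L1,L2} ∩ {L0,L6} = {L0}; idom=L0

DF walk-up:
  join L1 pred L0: · stop@L0
  join L1 pred L4: L4→L2→L1 stop@L0
  join L5 pred L0: · stop@L0
  join L5 pred L1: L1 stop@L0
  join L5 pred L4: L4→L2→L1 stop@L0
  join L6 pred L3: L3 stop@L0
  join L6 pred L5: L5 stop@L0
  join L7 pred L3: L3 stop@L0
  join L7 pred L5: L5 stop@L0
  join L8 pred L2: L2→L1 stop@L0
  join L8 pred L6: L6 stop@L0
  L0 → ∅
  L1 → {L1,L5,L8}
  L2 → {L1,L5,L8}
  L3 → {L6,L7}
  L4 → {L1,L5}
  L5 → {L6,L7}
  L6 → {L8}
  L7 → ∅
  L8 → ∅

φ for n: defs {L0,L1,L4,L5}
  DF⁺ = {L1,L5,L6,L7,L8}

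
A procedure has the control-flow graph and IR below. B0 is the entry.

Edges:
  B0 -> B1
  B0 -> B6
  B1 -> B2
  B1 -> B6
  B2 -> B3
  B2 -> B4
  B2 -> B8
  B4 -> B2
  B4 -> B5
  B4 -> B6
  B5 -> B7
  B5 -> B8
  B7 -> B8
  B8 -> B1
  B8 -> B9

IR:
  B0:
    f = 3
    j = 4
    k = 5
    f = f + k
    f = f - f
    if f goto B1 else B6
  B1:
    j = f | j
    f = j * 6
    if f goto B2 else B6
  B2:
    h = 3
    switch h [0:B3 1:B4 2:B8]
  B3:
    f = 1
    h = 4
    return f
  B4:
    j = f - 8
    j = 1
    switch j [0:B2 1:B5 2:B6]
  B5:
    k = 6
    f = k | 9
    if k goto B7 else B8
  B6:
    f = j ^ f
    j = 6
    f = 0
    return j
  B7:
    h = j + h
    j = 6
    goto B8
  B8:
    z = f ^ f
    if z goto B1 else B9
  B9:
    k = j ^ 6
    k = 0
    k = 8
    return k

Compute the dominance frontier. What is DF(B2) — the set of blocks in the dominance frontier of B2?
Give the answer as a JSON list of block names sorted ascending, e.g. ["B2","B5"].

Answer: ["B1", "B2", "B6"]

Analysis:
idom tree: B1←B0 B2←B1 B3←B2 B4←B2 B5←B4 B6←B0 B7←B5 B8←B2 B9←B8
Dom at joins:
  B1: preds {B0,B8}: {B0} ∩ {B0,B1,B2,B8} = {B0}; idom=B0
  B2: preds {B1,B4}: {B0,B1} ∩ {B0,B1,B2,B4} = {B0,B1}; idom=B1
  B6: preds {B0,B1,B4}: {B0} ∩ {B0,B1} ∩ {B0,B1,B2,B4} = {B0}; idom=B0
  B8: preds {B2,B5,B7}: {B0,B1,B2} ∩ {B0,B1,B2,B4,B5} ∩ {B0,B1,B2,B4,B5,B7} = {B0,B1,B2}; idom=B2

DF derivation:
  B1←B0: walk · to B0
  B1←B8: walk B8→B2→B1 to B0
  B2←B1: walk · to B1
  B2←B4: walk B4→B2 to B1
  B6←B0: walk · to B0
  B6←B1: walk B1 to B0
  B6←B4: walk B4→B2→B1 to B0
  B8←B2: walk · to B2
  B8←B5: walk B5→B4 to B2
  B8←B7: walk B7→B5→B4 to B2
  DF(B0)=∅
  DF(B1)={B1,B6}
  DF(B2)={B1,B2,B6}
  DF(B3)=∅
  DF(B4)={B2,B6,B8}
  DF(B5)={B8}
  DF(B6)=∅
  DF(B7)={B8}
  DF(B8)={B1}
  DF(B9)=∅

DF(B2) = ["B1", "B2", "B6"]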